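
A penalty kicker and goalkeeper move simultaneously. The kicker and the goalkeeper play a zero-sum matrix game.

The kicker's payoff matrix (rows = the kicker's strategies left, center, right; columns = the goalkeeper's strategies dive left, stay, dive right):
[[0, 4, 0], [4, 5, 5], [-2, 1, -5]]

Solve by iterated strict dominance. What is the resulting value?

4

Column stay is strictly dominated by dive left for the goalkeeper (0<4, 4<5, -2<1); eliminate stay.
Row right is strictly dominated by row left (0>-2, 0>-5); eliminate right.
Row left is strictly dominated by row center (4>0, 5>0); eliminate left.
Column dive right is strictly dominated by dive left for the goalkeeper (4<5); eliminate dive right.
Only (center, dive left) remains, with payoff 4.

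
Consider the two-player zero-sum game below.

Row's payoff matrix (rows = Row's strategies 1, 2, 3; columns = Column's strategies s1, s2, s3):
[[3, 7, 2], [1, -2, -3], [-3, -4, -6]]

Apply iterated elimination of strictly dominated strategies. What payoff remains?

2

Row 2 is strictly dominated by row 1 (3>1, 7>-2, 2>-3); eliminate 2.
Row 3 is strictly dominated by row 1 (3>-3, 7>-4, 2>-6); eliminate 3.
Column s1 is strictly dominated by s3 for Column (2<3); eliminate s1.
Column s2 is strictly dominated by s3 for Column (2<7); eliminate s2.
Only (1, s3) remains, with payoff 2.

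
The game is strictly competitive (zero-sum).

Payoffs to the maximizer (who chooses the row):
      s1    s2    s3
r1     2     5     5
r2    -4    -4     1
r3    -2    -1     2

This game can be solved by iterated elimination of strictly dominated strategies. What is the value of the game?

Row r3 is strictly dominated by row r1 (2>-2, 5>-1, 5>2); eliminate r3.
Row r2 is strictly dominated by row r1 (2>-4, 5>-4, 5>1); eliminate r2.
Column s2 is strictly dominated by s1 for the minimizer (2<5); eliminate s2.
Column s3 is strictly dominated by s1 for the minimizer (2<5); eliminate s3.
Only (r1, s1) remains, with payoff 2.

2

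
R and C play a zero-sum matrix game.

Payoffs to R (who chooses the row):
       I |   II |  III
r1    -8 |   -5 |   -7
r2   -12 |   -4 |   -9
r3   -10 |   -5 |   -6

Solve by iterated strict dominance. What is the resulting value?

Column III is strictly dominated by I for C (-8<-7, -12<-9, -10<-6); eliminate III.
Column II is strictly dominated by I for C (-8<-5, -12<-4, -10<-5); eliminate II.
Row r2 is strictly dominated by row r1 (-8>-12); eliminate r2.
Row r3 is strictly dominated by row r1 (-8>-10); eliminate r3.
Only (r1, I) remains, with payoff -8.

-8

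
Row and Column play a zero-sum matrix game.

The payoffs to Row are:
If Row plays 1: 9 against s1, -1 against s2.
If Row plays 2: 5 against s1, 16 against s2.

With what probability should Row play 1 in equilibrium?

Row minima are -1 and 5, so Row's maximin is 5; column maxima are 9 and 16, so Column's minimax is 9. These differ, so the equilibrium is in mixed strategies.
Let Row play 1 with probability p. Column is indifferent when 9p + 5(1−p) = −p + 16(1−p), giving p = 11/21.

11/21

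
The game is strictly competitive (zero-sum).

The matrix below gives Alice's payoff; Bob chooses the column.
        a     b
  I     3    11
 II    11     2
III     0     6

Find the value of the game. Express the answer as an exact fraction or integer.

115/17

Row III is strictly dominated by row I, so Alice never plays it.
The remaining 2×2 game on (I, II) × (a, b) has no saddle point. Let Alice play I with probability p; indifference gives 3p + 11(1−p) = 11p + 2(1−p), so p = 9/17.
Similarly Bob's optimal q on a is 9/17, and the value is 3·(9/17) + (11)·(8/17) = 115/17.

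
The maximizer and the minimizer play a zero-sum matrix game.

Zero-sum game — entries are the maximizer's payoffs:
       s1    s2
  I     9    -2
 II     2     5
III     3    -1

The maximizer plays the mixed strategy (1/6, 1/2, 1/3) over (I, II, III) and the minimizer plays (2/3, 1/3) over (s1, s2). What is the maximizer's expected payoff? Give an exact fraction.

Against (2/3, 1/3), each row's expected payoff is I: 16/3; II: 3; III: 5/3.
Taking the (1/6, 1/2, 1/3)-weighted average: (1/6)·(16/3) + (1/2)·(3) + (1/3)·(5/3) = 53/18.

53/18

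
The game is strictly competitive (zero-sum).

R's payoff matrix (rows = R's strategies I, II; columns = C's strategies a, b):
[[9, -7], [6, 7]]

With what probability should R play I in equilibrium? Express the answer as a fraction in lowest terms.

1/17

Row minima are -7 and 6, so R's maximin is 6; column maxima are 9 and 7, so C's minimax is 7. These differ, so the equilibrium is in mixed strategies.
Let R play I with probability p. C is indifferent when 9p + 6(1−p) = −7p + 7(1−p), giving p = 1/17.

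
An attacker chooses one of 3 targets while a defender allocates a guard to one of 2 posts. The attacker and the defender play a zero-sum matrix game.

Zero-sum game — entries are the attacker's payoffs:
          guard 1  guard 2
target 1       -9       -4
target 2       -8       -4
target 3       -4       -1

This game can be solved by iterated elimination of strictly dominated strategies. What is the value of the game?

-4

Row target 1 is strictly dominated by row target 3 (-4>-9, -1>-4); eliminate target 1.
Column guard 2 is strictly dominated by guard 1 for the defender (-8<-4, -4<-1); eliminate guard 2.
Row target 2 is strictly dominated by row target 3 (-4>-8); eliminate target 2.
Only (target 3, guard 1) remains, with payoff -4.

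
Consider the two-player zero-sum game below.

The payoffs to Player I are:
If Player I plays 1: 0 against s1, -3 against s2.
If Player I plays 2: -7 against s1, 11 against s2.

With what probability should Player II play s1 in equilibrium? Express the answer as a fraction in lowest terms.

2/3

Row minima are -3 and -7, so Player I's maximin is -3; column maxima are 0 and 11, so Player II's minimax is 0. These differ, so the equilibrium is in mixed strategies.
Let Player II play s1 with probability q. Player I is indifferent when −3(1−q) = −7q + 11(1−q), giving q = 2/3.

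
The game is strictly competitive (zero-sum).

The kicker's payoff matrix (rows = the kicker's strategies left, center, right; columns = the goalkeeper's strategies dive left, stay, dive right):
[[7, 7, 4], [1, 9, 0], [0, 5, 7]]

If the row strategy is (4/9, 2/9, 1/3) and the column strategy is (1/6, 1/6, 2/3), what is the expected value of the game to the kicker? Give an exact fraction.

Against (1/6, 1/6, 2/3), each row's expected payoff is left: 5; center: 5/3; right: 11/2.
Taking the (4/9, 2/9, 1/3)-weighted average: (4/9)·(5) + (2/9)·(5/3) + (1/3)·(11/2) = 239/54.

239/54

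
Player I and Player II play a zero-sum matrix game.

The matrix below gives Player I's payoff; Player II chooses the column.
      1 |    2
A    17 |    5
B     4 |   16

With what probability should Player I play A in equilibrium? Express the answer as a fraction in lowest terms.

Row minima are 5 and 4, so Player I's maximin is 5; column maxima are 17 and 16, so Player II's minimax is 16. These differ, so the equilibrium is in mixed strategies.
Let Player I play A with probability p. Player II is indifferent when 17p + 4(1−p) = 5p + 16(1−p), giving p = 1/2.

1/2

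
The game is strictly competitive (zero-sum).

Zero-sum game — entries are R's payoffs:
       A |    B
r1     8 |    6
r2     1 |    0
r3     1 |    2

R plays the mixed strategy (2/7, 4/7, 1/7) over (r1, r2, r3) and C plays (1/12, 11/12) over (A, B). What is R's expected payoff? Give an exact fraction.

25/12

Against (1/12, 11/12), each row's expected payoff is r1: 37/6; r2: 1/12; r3: 23/12.
Taking the (2/7, 4/7, 1/7)-weighted average: (2/7)·(37/6) + (4/7)·(1/12) + (1/7)·(23/12) = 25/12.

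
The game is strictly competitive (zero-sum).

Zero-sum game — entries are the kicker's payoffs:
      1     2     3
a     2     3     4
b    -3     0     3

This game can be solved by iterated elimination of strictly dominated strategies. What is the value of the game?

2

Row b is strictly dominated by row a (2>-3, 3>0, 4>3); eliminate b.
Column 3 is strictly dominated by 1 for the goalkeeper (2<4); eliminate 3.
Column 2 is strictly dominated by 1 for the goalkeeper (2<3); eliminate 2.
Only (a, 1) remains, with payoff 2.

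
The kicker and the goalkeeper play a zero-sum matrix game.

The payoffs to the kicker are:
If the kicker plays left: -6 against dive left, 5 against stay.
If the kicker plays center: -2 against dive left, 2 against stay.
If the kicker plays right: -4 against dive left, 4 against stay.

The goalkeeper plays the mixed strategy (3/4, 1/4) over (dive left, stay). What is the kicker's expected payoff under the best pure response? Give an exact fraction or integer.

left: (-6)·(3/4) + (5)·(1/4) = -13/4.
center: (-2)·(3/4) + (2)·(1/4) = -1.
right: (-4)·(3/4) + (4)·(1/4) = -2.
The best pure response is center with expected payoff -1.

-1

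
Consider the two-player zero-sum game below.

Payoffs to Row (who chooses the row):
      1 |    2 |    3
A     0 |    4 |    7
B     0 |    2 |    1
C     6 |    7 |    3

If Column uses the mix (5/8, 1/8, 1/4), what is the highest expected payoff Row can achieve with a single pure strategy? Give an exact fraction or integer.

A: (0)·(5/8) + (4)·(1/8) + (7)·(1/4) = 9/4.
B: (0)·(5/8) + (2)·(1/8) + (1)·(1/4) = 1/2.
C: (6)·(5/8) + (7)·(1/8) + (3)·(1/4) = 43/8.
The best pure response is C with expected payoff 43/8.

43/8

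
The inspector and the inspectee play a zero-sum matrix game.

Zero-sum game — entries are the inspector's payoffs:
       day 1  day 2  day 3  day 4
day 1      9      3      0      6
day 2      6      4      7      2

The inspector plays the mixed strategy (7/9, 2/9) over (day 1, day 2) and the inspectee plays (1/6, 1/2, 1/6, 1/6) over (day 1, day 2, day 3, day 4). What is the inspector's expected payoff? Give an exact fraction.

37/9

Against (1/6, 1/2, 1/6, 1/6), each row's expected payoff is day 1: 4; day 2: 9/2.
Taking the (7/9, 2/9)-weighted average: (7/9)·(4) + (2/9)·(9/2) = 37/9.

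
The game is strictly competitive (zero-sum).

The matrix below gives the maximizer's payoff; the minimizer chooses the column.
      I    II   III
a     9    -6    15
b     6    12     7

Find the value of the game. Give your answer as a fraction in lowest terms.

48/7

Column III is strictly dominated by I for the minimizer (it gives the maximizer more in every row).
The remaining 2×2 game on (a, b) × (I, II) has no saddle point. Let the maximizer play a with probability p; indifference gives 9p + 6(1−p) = −6p + 12(1−p), so p = 2/7.
Similarly the minimizer's optimal q on I is 6/7, and the value is 9·(6/7) + (-6)·(1/7) = 48/7.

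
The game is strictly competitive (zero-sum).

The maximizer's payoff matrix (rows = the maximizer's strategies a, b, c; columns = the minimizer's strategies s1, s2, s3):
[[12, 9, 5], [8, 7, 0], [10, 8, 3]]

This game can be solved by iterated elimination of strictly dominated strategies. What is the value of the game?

5

Row b is strictly dominated by row a (12>8, 9>7, 5>0); eliminate b.
Column s2 is strictly dominated by s3 for the minimizer (5<9, 3<8); eliminate s2.
Row c is strictly dominated by row a (12>10, 5>3); eliminate c.
Column s1 is strictly dominated by s3 for the minimizer (5<12); eliminate s1.
Only (a, s3) remains, with payoff 5.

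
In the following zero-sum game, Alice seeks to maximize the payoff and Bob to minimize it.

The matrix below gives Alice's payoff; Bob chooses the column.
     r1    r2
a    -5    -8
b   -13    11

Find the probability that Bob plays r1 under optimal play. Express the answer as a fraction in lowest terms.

19/27

Row minima are -8 and -13, so Alice's maximin is -8; column maxima are -5 and 11, so Bob's minimax is -5. These differ, so the equilibrium is in mixed strategies.
Let Bob play r1 with probability q. Alice is indifferent when −5q − 8(1−q) = −13q + 11(1−q), giving q = 19/27.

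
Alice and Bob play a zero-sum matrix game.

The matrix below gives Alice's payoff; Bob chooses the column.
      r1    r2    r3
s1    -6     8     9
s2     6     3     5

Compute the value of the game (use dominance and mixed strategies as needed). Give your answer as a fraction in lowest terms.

66/17

Column r3 is strictly dominated by r2 for Bob (it gives Alice more in every row).
The remaining 2×2 game on (s1, s2) × (r1, r2) has no saddle point. Let Alice play s1 with probability p; indifference gives −6p + 6(1−p) = 8p + 3(1−p), so p = 3/17.
Similarly Bob's optimal q on r1 is 5/17, and the value is -6·(5/17) + (8)·(12/17) = 66/17.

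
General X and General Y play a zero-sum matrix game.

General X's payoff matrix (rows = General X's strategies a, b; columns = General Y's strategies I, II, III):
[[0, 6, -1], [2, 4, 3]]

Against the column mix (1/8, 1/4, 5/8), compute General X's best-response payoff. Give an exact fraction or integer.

25/8

a: (0)·(1/8) + (6)·(1/4) + (-1)·(5/8) = 7/8.
b: (2)·(1/8) + (4)·(1/4) + (3)·(5/8) = 25/8.
The best pure response is b with expected payoff 25/8.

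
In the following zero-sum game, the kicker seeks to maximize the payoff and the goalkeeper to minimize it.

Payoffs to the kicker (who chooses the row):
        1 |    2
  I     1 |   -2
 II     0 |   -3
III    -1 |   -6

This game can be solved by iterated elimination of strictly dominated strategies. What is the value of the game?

-2

Column 1 is strictly dominated by 2 for the goalkeeper (-2<1, -3<0, -6<-1); eliminate 1.
Row III is strictly dominated by row I (-2>-6); eliminate III.
Row II is strictly dominated by row I (-2>-3); eliminate II.
Only (I, 2) remains, with payoff -2.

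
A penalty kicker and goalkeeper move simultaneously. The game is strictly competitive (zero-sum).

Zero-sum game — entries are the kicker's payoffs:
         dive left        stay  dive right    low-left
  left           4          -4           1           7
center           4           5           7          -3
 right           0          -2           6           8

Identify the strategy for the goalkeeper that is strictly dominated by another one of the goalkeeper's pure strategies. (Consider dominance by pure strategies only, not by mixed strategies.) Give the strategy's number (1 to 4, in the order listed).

3

The goalkeeper prefers columns that give the kicker less. Compare dive right with stay: -4 < 1, 5 < 7, -2 < 6.
So stay strictly dominates dive right for the goalkeeper; dive right is strictly dominated.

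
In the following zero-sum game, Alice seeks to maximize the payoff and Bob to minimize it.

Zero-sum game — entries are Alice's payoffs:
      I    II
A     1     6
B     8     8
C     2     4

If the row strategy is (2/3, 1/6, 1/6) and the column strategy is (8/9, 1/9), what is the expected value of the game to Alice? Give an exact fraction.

74/27

Against (8/9, 1/9), each row's expected payoff is A: 14/9; B: 8; C: 20/9.
Taking the (2/3, 1/6, 1/6)-weighted average: (2/3)·(14/9) + (1/6)·(8) + (1/6)·(20/9) = 74/27.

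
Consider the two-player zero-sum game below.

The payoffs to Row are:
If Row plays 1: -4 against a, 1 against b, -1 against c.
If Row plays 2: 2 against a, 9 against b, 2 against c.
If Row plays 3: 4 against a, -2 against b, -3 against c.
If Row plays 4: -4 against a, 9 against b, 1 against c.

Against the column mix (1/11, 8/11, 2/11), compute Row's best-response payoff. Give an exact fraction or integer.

1: (-4)·(1/11) + (1)·(8/11) + (-1)·(2/11) = 2/11.
2: (2)·(1/11) + (9)·(8/11) + (2)·(2/11) = 78/11.
3: (4)·(1/11) + (-2)·(8/11) + (-3)·(2/11) = -18/11.
4: (-4)·(1/11) + (9)·(8/11) + (1)·(2/11) = 70/11.
The best pure response is 2 with expected payoff 78/11.

78/11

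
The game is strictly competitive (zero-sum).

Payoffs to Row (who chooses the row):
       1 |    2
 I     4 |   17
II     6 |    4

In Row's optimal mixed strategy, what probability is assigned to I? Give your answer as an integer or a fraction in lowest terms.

Row minima are 4 and 4, so Row's maximin is 4; column maxima are 6 and 17, so Column's minimax is 6. These differ, so the equilibrium is in mixed strategies.
Let Row play I with probability p. Column is indifferent when 4p + 6(1−p) = 17p + 4(1−p), giving p = 2/15.

2/15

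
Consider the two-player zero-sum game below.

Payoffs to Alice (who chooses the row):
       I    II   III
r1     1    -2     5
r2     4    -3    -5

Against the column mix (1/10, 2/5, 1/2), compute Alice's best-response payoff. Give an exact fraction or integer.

9/5

r1: (1)·(1/10) + (-2)·(2/5) + (5)·(1/2) = 9/5.
r2: (4)·(1/10) + (-3)·(2/5) + (-5)·(1/2) = -33/10.
The best pure response is r1 with expected payoff 9/5.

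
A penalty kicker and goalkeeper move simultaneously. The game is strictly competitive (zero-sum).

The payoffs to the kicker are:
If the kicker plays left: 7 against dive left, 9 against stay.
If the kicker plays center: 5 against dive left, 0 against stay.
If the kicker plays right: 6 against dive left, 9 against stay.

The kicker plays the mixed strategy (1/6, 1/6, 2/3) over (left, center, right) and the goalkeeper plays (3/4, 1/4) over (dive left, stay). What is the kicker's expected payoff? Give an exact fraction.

Against (3/4, 1/4), each row's expected payoff is left: 15/2; center: 15/4; right: 27/4.
Taking the (1/6, 1/6, 2/3)-weighted average: (1/6)·(15/2) + (1/6)·(15/4) + (2/3)·(27/4) = 51/8.

51/8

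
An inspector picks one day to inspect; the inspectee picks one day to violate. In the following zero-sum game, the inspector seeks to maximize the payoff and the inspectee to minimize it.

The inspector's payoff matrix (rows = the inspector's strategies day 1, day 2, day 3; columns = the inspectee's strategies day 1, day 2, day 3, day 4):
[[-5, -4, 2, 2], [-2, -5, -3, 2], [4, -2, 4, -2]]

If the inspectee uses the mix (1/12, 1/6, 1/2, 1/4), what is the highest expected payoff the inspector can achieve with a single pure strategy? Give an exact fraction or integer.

3/2

day 1: (-5)·(1/12) + (-4)·(1/6) + (2)·(1/2) + (2)·(1/4) = 5/12.
day 2: (-2)·(1/12) + (-5)·(1/6) + (-3)·(1/2) + (2)·(1/4) = -2.
day 3: (4)·(1/12) + (-2)·(1/6) + (4)·(1/2) + (-2)·(1/4) = 3/2.
The best pure response is day 3 with expected payoff 3/2.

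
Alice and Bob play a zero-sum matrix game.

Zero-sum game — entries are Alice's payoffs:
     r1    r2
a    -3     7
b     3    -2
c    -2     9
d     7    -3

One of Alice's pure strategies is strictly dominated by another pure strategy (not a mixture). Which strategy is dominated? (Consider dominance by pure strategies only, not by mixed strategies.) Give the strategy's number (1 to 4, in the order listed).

Compare a with c: -2 > -3, 9 > 7.
So c strictly dominates a for Alice; a is strictly dominated.

1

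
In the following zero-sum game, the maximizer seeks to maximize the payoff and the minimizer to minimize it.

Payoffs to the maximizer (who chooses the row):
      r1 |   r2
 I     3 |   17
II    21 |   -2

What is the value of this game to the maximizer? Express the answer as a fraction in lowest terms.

363/37

Row minima are 3 and -2, so the maximizer's maximin is 3; column maxima are 21 and 17, so the minimizer's minimax is 17. These differ, so the equilibrium is in mixed strategies.
Let the maximizer play I with probability p. The minimizer is indifferent when 3p + 21(1−p) = 17p − 2(1−p), giving p = 23/37.
Let the minimizer play r1 with probability q. The maximizer is indifferent when 3q + 17(1−q) = 21q − 2(1−q), giving q = 19/37.
The value is 3·(19/37) + (17)·(18/37) = 363/37.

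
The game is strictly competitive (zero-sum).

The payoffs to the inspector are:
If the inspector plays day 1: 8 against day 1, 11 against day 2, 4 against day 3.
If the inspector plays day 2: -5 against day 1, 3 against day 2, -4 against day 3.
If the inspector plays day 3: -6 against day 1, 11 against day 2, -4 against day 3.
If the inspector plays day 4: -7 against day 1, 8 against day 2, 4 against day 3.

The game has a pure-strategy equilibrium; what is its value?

Row minima: 4, -5, -6, -7 → the inspector's maximin is 4.
Column maxima: 8, 11, 4 → the inspectee's minimax is 4.
They coincide at (day 1, day 3), so the value is 4.

4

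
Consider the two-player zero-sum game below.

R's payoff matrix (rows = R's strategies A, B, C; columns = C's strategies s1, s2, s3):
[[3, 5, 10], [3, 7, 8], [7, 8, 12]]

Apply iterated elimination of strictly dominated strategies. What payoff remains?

7

Row A is strictly dominated by row C (7>3, 8>5, 12>10); eliminate A.
Column s3 is strictly dominated by s1 for C (3<8, 7<12); eliminate s3.
Row B is strictly dominated by row C (7>3, 8>7); eliminate B.
Column s2 is strictly dominated by s1 for C (7<8); eliminate s2.
Only (C, s1) remains, with payoff 7.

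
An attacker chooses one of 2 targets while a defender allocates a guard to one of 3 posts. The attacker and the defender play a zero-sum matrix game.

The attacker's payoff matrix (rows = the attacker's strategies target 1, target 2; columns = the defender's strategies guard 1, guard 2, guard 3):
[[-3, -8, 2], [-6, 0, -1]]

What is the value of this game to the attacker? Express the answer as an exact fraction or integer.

-48/11

Column guard 3 is strictly dominated by guard 1 for the defender (it gives the attacker more in every row).
The remaining 2×2 game on (target 1, target 2) × (guard 1, guard 2) has no saddle point. Let the attacker play target 1 with probability p; indifference gives −3p − 6(1−p) = −8p, so p = 6/11.
Similarly the defender's optimal q on guard 1 is 8/11, and the value is -3·(8/11) + (-8)·(3/11) = -48/11.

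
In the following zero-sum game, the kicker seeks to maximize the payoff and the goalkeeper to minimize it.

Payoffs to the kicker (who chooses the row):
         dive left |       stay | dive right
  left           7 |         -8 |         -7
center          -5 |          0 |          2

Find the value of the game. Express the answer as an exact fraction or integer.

Column dive right is strictly dominated by stay for the goalkeeper (it gives the kicker more in every row).
The remaining 2×2 game on (left, center) × (dive left, stay) has no saddle point. Let the kicker play left with probability p; indifference gives 7p − 5(1−p) = −8p, so p = 1/4.
Similarly the goalkeeper's optimal q on dive left is 2/5, and the value is 7·(2/5) + (-8)·(3/5) = -2.

-2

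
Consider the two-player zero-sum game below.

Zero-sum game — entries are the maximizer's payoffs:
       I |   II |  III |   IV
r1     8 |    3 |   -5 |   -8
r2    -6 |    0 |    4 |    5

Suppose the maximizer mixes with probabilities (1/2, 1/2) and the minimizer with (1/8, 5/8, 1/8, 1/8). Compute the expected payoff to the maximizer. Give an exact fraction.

13/16

Against (1/8, 5/8, 1/8, 1/8), each row's expected payoff is r1: 5/4; r2: 3/8.
Taking the (1/2, 1/2)-weighted average: (1/2)·(5/4) + (1/2)·(3/8) = 13/16.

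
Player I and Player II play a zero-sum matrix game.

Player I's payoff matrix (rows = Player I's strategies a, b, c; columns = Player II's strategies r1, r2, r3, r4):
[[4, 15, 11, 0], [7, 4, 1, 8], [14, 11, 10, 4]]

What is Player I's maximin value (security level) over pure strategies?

The worst-case payoff for each row is a: 0, b: 1, c: 4.
The best of these is 4.

4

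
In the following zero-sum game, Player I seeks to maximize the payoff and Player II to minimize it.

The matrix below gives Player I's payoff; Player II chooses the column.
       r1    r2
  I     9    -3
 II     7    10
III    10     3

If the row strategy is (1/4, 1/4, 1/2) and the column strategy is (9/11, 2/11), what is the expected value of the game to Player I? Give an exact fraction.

Against (9/11, 2/11), each row's expected payoff is I: 75/11; II: 83/11; III: 96/11.
Taking the (1/4, 1/4, 1/2)-weighted average: (1/4)·(75/11) + (1/4)·(83/11) + (1/2)·(96/11) = 175/22.

175/22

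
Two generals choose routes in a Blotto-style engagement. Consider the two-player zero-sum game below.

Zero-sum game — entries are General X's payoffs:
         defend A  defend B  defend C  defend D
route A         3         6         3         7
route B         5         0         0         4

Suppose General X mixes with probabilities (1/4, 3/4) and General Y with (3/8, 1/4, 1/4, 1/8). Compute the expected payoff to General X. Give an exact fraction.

91/32

Against (3/8, 1/4, 1/4, 1/8), each row's expected payoff is route A: 17/4; route B: 19/8.
Taking the (1/4, 3/4)-weighted average: (1/4)·(17/4) + (3/4)·(19/8) = 91/32.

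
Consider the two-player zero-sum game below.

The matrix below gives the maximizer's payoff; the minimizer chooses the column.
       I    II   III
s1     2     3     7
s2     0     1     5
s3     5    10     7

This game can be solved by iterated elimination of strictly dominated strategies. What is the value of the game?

Row s2 is strictly dominated by row s1 (2>0, 3>1, 7>5); eliminate s2.
Column III is strictly dominated by I for the minimizer (2<7, 5<7); eliminate III.
Row s1 is strictly dominated by row s3 (5>2, 10>3); eliminate s1.
Column II is strictly dominated by I for the minimizer (5<10); eliminate II.
Only (s3, I) remains, with payoff 5.

5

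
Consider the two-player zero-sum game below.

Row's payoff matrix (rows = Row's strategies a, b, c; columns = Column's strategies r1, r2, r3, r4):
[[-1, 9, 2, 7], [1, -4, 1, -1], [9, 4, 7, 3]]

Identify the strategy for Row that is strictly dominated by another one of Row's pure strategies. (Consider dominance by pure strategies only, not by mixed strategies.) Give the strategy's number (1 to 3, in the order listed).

Compare b with c: 9 > 1, 4 > -4, 7 > 1, 3 > -1.
So c strictly dominates b for Row; b is strictly dominated.

2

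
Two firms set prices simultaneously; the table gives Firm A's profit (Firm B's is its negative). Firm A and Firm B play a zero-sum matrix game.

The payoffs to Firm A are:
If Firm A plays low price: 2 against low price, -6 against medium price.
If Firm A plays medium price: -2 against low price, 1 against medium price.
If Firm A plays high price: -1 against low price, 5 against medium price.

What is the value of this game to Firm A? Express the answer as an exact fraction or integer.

2/7

Row medium price is strictly dominated by row high price, so Firm A never plays it.
The remaining 2×2 game on (low price, high price) × (low price, medium price) has no saddle point. Let Firm A play low price with probability p; indifference gives 2p − (1−p) = −6p + 5(1−p), so p = 3/7.
Similarly Firm B's optimal q on low price is 11/14, and the value is 2·(11/14) + (-6)·(3/14) = 2/7.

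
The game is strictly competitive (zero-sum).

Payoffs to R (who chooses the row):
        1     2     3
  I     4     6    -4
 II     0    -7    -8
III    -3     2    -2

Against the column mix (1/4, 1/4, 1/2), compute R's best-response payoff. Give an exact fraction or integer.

1/2

I: (4)·(1/4) + (6)·(1/4) + (-4)·(1/2) = 1/2.
II: (0)·(1/4) + (-7)·(1/4) + (-8)·(1/2) = -23/4.
III: (-3)·(1/4) + (2)·(1/4) + (-2)·(1/2) = -5/4.
The best pure response is I with expected payoff 1/2.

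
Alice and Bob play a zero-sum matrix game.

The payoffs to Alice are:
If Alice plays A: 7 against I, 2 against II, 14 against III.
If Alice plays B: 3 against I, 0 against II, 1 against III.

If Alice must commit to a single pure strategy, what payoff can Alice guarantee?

The worst-case payoff for each row is A: 2, B: 0.
The best of these is 2.

2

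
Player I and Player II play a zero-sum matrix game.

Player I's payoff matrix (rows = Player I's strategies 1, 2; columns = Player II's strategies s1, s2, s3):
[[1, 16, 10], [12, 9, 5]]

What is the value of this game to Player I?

115/16

Column s2 is strictly dominated by s3 for Player II (it gives Player I more in every row).
The remaining 2×2 game on (1, 2) × (s1, s3) has no saddle point. Let Player I play 1 with probability p; indifference gives p + 12(1−p) = 10p + 5(1−p), so p = 7/16.
Similarly Player II's optimal q on s1 is 5/16, and the value is 1·(5/16) + (10)·(11/16) = 115/16.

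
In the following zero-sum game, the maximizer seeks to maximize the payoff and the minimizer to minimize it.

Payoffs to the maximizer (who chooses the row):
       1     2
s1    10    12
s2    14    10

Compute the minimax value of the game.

34/3

Row minima are 10 and 10, so the maximizer's maximin is 10; column maxima are 14 and 12, so the minimizer's minimax is 12. These differ, so the equilibrium is in mixed strategies.
Let the maximizer play s1 with probability p. The minimizer is indifferent when 10p + 14(1−p) = 12p + 10(1−p), giving p = 2/3.
Let the minimizer play 1 with probability q. The maximizer is indifferent when 10q + 12(1−q) = 14q + 10(1−q), giving q = 1/3.
The value is 10·(1/3) + (12)·(2/3) = 34/3.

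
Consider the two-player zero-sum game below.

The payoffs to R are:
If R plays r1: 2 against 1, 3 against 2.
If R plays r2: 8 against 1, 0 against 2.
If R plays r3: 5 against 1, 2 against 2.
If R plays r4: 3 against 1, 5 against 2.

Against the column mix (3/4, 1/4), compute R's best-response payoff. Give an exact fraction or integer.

r1: (2)·(3/4) + (3)·(1/4) = 9/4.
r2: (8)·(3/4) + (0)·(1/4) = 6.
r3: (5)·(3/4) + (2)·(1/4) = 17/4.
r4: (3)·(3/4) + (5)·(1/4) = 7/2.
The best pure response is r2 with expected payoff 6.

6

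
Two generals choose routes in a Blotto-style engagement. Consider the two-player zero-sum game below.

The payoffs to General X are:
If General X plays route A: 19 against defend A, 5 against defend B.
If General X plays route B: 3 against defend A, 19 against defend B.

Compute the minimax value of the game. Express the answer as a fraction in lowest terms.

173/15

Row minima are 5 and 3, so General X's maximin is 5; column maxima are 19 and 19, so General Y's minimax is 19. These differ, so the equilibrium is in mixed strategies.
Let General X play route A with probability p. General Y is indifferent when 19p + 3(1−p) = 5p + 19(1−p), giving p = 8/15.
Let General Y play defend A with probability q. General X is indifferent when 19q + 5(1−q) = 3q + 19(1−q), giving q = 7/15.
The value is 19·(7/15) + (5)·(8/15) = 173/15.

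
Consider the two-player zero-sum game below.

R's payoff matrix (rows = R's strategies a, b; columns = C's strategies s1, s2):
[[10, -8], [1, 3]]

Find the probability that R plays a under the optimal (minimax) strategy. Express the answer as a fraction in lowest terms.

Row minima are -8 and 1, so R's maximin is 1; column maxima are 10 and 3, so C's minimax is 3. These differ, so the equilibrium is in mixed strategies.
Let R play a with probability p. C is indifferent when 10p + (1−p) = −8p + 3(1−p), giving p = 1/10.

1/10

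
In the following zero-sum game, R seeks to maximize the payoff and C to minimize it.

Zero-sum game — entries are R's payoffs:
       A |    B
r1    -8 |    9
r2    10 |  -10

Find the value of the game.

Row minima are -8 and -10, so R's maximin is -8; column maxima are 10 and 9, so C's minimax is 9. These differ, so the equilibrium is in mixed strategies.
Let R play r1 with probability p. C is indifferent when −8p + 10(1−p) = 9p − 10(1−p), giving p = 20/37.
Let C play A with probability q. R is indifferent when −8q + 9(1−q) = 10q − 10(1−q), giving q = 19/37.
The value is -8·(19/37) + (9)·(18/37) = 10/37.

10/37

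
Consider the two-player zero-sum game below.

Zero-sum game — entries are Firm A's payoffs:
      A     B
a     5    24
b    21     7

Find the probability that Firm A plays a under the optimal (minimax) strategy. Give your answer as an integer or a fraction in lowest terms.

Row minima are 5 and 7, so Firm A's maximin is 7; column maxima are 21 and 24, so Firm B's minimax is 21. These differ, so the equilibrium is in mixed strategies.
Let Firm A play a with probability p. Firm B is indifferent when 5p + 21(1−p) = 24p + 7(1−p), giving p = 14/33.

14/33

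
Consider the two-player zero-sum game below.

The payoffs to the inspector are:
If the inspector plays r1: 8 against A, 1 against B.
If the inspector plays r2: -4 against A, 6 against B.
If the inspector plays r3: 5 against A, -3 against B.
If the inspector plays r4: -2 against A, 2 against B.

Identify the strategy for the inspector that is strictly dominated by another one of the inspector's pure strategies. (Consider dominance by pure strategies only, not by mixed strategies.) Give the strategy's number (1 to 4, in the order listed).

Compare r3 with r1: 8 > 5, 1 > -3.
So r1 strictly dominates r3 for the inspector; r3 is strictly dominated.

3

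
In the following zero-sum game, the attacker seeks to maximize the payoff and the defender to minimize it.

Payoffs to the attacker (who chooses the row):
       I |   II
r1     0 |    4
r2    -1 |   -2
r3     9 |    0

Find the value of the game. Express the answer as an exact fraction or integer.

36/13

Row r2 is strictly dominated by row r1, so the attacker never plays it.
The remaining 2×2 game on (r1, r3) × (I, II) has no saddle point. Let the attacker play r1 with probability p; indifference gives 9(1−p) = 4p, so p = 9/13.
Similarly the defender's optimal q on I is 4/13, and the value is 0·(4/13) + (4)·(9/13) = 36/13.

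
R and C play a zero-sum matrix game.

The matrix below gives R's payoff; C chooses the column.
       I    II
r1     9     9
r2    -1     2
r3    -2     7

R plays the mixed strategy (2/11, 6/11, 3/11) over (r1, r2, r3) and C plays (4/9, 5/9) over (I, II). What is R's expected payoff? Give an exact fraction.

31/11

Against (4/9, 5/9), each row's expected payoff is r1: 9; r2: 2/3; r3: 3.
Taking the (2/11, 6/11, 3/11)-weighted average: (2/11)·(9) + (6/11)·(2/3) + (3/11)·(3) = 31/11.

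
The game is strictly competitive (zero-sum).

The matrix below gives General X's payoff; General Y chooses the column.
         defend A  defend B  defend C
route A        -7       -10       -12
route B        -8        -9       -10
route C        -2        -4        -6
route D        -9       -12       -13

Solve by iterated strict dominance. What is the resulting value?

Column defend B is strictly dominated by defend C for General Y (-12<-10, -10<-9, -6<-4, -13<-12); eliminate defend B.
Row route D is strictly dominated by row route A (-7>-9, -12>-13); eliminate route D.
Row route A is strictly dominated by row route C (-2>-7, -6>-12); eliminate route A.
Row route B is strictly dominated by row route C (-2>-8, -6>-10); eliminate route B.
Column defend A is strictly dominated by defend C for General Y (-6<-2); eliminate defend A.
Only (route C, defend C) remains, with payoff -6.

-6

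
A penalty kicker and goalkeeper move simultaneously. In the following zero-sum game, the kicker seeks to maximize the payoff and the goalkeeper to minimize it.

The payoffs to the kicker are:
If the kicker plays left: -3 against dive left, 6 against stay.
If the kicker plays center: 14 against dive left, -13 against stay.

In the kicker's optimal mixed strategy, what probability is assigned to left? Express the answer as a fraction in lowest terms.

Row minima are -3 and -13, so the kicker's maximin is -3; column maxima are 14 and 6, so the goalkeeper's minimax is 6. These differ, so the equilibrium is in mixed strategies.
Let the kicker play left with probability p. The goalkeeper is indifferent when −3p + 14(1−p) = 6p − 13(1−p), giving p = 3/4.

3/4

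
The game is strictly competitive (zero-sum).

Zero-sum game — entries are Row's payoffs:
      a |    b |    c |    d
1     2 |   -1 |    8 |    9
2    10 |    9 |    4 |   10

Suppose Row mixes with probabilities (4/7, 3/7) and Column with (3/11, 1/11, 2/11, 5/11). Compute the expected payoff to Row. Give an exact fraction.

Against (3/11, 1/11, 2/11, 5/11), each row's expected payoff is 1: 6; 2: 97/11.
Taking the (4/7, 3/7)-weighted average: (4/7)·(6) + (3/7)·(97/11) = 555/77.

555/77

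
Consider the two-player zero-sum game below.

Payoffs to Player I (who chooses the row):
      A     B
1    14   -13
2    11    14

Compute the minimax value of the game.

113/10

Row minima are -13 and 11, so Player I's maximin is 11; column maxima are 14 and 14, so Player II's minimax is 14. These differ, so the equilibrium is in mixed strategies.
Let Player I play 1 with probability p. Player II is indifferent when 14p + 11(1−p) = −13p + 14(1−p), giving p = 1/10.
Let Player II play A with probability q. Player I is indifferent when 14q − 13(1−q) = 11q + 14(1−q), giving q = 9/10.
The value is 14·(9/10) + (-13)·(1/10) = 113/10.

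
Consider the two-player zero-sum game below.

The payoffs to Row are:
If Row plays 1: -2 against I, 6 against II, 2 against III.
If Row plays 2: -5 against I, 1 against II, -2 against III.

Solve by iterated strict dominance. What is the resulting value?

Column III is strictly dominated by I for Column (-2<2, -5<-2); eliminate III.
Row 2 is strictly dominated by row 1 (-2>-5, 6>1); eliminate 2.
Column II is strictly dominated by I for Column (-2<6); eliminate II.
Only (1, I) remains, with payoff -2.

-2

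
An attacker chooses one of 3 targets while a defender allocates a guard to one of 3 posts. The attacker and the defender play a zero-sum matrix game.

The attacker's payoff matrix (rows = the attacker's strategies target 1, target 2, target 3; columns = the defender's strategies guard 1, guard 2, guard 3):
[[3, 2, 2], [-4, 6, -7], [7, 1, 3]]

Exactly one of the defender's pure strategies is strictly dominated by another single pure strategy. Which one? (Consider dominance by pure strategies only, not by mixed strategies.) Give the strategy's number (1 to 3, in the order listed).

The defender prefers columns that give the attacker less. Compare guard 1 with guard 3: 2 < 3, -7 < -4, 3 < 7.
So guard 3 strictly dominates guard 1 for the defender; guard 1 is strictly dominated.

1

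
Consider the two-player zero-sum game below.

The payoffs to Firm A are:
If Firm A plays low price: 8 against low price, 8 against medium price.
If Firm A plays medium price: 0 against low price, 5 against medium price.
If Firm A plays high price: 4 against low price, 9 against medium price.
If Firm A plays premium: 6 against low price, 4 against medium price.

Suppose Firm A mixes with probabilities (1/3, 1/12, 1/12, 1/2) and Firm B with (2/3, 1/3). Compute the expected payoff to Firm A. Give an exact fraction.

Against (2/3, 1/3), each row's expected payoff is low price: 8; medium price: 5/3; high price: 17/3; premium: 16/3.
Taking the (1/3, 1/12, 1/12, 1/2)-weighted average: (1/3)·(8) + (1/12)·(5/3) + (1/12)·(17/3) + (1/2)·(16/3) = 107/18.

107/18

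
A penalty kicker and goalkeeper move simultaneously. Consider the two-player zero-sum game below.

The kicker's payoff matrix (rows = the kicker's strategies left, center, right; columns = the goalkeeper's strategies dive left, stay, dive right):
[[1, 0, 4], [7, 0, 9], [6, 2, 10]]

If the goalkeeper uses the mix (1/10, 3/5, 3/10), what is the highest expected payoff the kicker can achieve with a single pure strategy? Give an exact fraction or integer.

left: (1)·(1/10) + (0)·(3/5) + (4)·(3/10) = 13/10.
center: (7)·(1/10) + (0)·(3/5) + (9)·(3/10) = 17/5.
right: (6)·(1/10) + (2)·(3/5) + (10)·(3/10) = 24/5.
The best pure response is right with expected payoff 24/5.

24/5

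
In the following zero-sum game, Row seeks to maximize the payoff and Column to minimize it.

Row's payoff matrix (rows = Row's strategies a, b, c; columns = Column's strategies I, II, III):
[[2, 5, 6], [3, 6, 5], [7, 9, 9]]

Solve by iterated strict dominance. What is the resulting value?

Column II is strictly dominated by I for Column (2<5, 3<6, 7<9); eliminate II.
Column III is strictly dominated by I for Column (2<6, 3<5, 7<9); eliminate III.
Row b is strictly dominated by row c (7>3); eliminate b.
Row a is strictly dominated by row c (7>2); eliminate a.
Only (c, I) remains, with payoff 7.

7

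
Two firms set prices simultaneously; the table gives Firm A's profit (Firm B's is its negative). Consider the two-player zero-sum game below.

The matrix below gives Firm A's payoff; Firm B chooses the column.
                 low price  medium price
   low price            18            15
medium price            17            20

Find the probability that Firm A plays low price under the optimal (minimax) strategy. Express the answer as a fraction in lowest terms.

1/2

Row minima are 15 and 17, so Firm A's maximin is 17; column maxima are 18 and 20, so Firm B's minimax is 18. These differ, so the equilibrium is in mixed strategies.
Let Firm A play low price with probability p. Firm B is indifferent when 18p + 17(1−p) = 15p + 20(1−p), giving p = 1/2.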